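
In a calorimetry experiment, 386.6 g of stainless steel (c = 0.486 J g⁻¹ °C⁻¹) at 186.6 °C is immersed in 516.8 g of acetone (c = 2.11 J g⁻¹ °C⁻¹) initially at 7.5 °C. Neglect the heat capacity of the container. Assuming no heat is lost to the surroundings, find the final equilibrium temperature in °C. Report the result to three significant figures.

Heat lost by stainless steel = heat gained by acetone.
(386.6)(0.486)(186.6 − T) = (516.8)(2.11)(T − 7.5)
187.8876 (186.6 − T) = 1090.448 (T − 7.5)
35060 − 187.8876 T = 1090.448 T − 8178.4
43238.4 = 1278.3356 T
T = 33.82 °C

T_f = 33.8 °C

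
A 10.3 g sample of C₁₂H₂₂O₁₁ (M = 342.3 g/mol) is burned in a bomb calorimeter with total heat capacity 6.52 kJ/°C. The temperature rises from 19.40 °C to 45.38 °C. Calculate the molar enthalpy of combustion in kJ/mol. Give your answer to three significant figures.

ΔT = 45.38 − 19.40 = 25.98 °C
q_cal = C_cal × ΔT = 6.52 × 25.98 = 169.3896 kJ
n = 10.3 / 342.3 = 0.03009 mol
q_rxn = −q_cal = -169.3896 kJ
ΔH = -169.3896 / 0.03009 = -5629 kJ/mol

ΔH = -5630 kJ/mol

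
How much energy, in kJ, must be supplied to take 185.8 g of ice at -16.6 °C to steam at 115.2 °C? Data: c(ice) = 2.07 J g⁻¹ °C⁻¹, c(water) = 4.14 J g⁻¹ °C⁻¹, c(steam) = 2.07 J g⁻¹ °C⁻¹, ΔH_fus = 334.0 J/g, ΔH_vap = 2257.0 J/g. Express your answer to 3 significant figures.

q = 571 kJ

q1 (heat ice -16.6→0.0 °C): 185.8 × 2.07 × 16.6 = 6384 J
q2 (melt at 0 °C): 185.8 × 334.0 = 62057 J
q3 (heat water 0.0→100.0 °C): 185.8 × 4.14 × 100.0 = 76921 J
q4 (vaporize at 100 °C): 185.8 × 2257.0 = 419351 J
q5 (heat steam 100.0→115.2 °C): 185.8 × 2.07 × 15.2 = 5846 J
Total: 6384 + 62057 + 76921 + 419351 + 5846 = 570559 J = 571 kJ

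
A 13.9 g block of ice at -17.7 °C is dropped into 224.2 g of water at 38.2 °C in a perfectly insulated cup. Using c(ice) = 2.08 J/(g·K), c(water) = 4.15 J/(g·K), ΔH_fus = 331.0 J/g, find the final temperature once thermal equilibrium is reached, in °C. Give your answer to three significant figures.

T_f = 30.8 °C

Heat to bring ice to 0 °C and melt it: q₁ = 13.9×2.08×17.7 + 13.9×331.0 = 5112.6 J
Heat the water can supply cooling to 0 °C: 224.2×4.15×38.2 = 35542.4 J > q₁, so all ice melts.
Energy balance: 224.2×4.15×(38.2 − T) = 5112.6 + 13.9×4.15×(T − 0)
930.43(38.2 − T) = 5112.6 + 57.685 T
35542.4 − 5112.6 = 988.115 T
T = 30429.8 / 988.115 = 30.80 °C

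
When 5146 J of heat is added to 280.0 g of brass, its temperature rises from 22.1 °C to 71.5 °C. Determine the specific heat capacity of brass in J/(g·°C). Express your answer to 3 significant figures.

c = q / (m ΔT) = 5146 / (280.0 × 49.4)
c = 5146 / 13832 = 0.372 J/(g·°C)

c = 0.372 J/(g·°C)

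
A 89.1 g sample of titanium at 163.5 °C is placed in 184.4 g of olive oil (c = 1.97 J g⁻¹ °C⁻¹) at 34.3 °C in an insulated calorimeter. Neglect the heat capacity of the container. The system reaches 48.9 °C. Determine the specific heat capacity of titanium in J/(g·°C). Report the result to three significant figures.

c = 0.519 J/(g·°C)

q_gained = (184.4 × 1.97) × (48.9 − 34.3) = 5304 J
q_lost = 89.1 × c × (163.5 − 48.9) = 10210.86 c
Set equal: c = 5304 / 10210.86 = 0.519 J/(g·°C)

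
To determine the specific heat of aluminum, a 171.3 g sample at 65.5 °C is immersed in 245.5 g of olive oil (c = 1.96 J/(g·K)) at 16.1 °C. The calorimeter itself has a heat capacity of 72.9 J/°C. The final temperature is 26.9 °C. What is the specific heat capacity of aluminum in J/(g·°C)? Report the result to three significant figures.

c = 0.905 J/(g·°C)

q_gained = (245.5 × 1.96 + 72.9) × (26.9 − 16.1) = 5984 J
q_lost = 171.3 × c × (65.5 − 26.9) = 6612.18 c
Set equal: c = 5984 / 6612.18 = 0.905 J/(g·°C)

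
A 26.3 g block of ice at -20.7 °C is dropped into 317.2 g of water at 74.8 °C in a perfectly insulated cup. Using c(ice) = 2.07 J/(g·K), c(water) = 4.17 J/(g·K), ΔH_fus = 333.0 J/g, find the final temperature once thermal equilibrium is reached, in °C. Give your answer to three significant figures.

Heat to bring ice to 0 °C and melt it: q₁ = 26.3×2.07×20.7 + 26.3×333.0 = 9884.8 J
Heat the water can supply cooling to 0 °C: 317.2×4.17×74.8 = 98939.8 J > q₁, so all ice melts.
Energy balance: 317.2×4.17×(74.8 − T) = 9884.8 + 26.3×4.17×(T − 0)
1322.724(74.8 − T) = 9884.8 + 109.671 T
98939.8 − 9884.8 = 1432.395 T
T = 89055.0 / 1432.395 = 62.17 °C

T_f = 62.2 °C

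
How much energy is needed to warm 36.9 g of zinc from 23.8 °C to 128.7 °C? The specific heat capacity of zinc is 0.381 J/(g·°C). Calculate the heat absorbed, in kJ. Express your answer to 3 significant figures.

q = 1.47 kJ

q = m c ΔT = 36.9 × 0.381 × (128.7 − 23.8)
q = 36.9 × 0.381 × 104.9 = 1474.8 J = 1.47 kJ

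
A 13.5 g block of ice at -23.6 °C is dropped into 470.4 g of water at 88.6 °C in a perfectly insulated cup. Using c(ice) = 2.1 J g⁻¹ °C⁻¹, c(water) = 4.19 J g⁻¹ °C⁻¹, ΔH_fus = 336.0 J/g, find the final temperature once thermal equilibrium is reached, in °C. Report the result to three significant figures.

Heat to bring ice to 0 °C and melt it: q₁ = 13.5×2.1×23.6 + 13.5×336.0 = 5205.1 J
Heat the water can supply cooling to 0 °C: 470.4×4.19×88.6 = 174628 J > q₁, so all ice melts.
Energy balance: 470.4×4.19×(88.6 − T) = 5205.1 + 13.5×4.19×(T − 0)
1970.976(88.6 − T) = 5205.1 + 56.565 T
174628 − 5205.1 = 2027.541 T
T = 169422.9 / 2027.541 = 83.56 °C

T_f = 83.6 °C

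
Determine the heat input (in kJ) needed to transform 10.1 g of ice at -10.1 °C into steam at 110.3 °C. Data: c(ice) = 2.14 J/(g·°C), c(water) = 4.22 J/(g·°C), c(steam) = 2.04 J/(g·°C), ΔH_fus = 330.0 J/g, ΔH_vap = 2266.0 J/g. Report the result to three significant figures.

q = 30.9 kJ

q1 (heat ice -10.1→0.0 °C): 10.1 × 2.14 × 10.1 = 218 J
q2 (melt at 0 °C): 10.1 × 330.0 = 3333 J
q3 (heat water 0.0→100.0 °C): 10.1 × 4.22 × 100.0 = 4262 J
q4 (vaporize at 100 °C): 10.1 × 2266.0 = 22887 J
q5 (heat steam 100.0→110.3 °C): 10.1 × 2.04 × 10.3 = 212 J
Total: 218 + 3333 + 4262 + 22887 + 212 = 30912 J = 30.9 kJ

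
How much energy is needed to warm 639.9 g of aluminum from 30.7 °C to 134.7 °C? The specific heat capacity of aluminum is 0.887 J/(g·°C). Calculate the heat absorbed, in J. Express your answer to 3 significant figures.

q = 59000 J

q = m c ΔT = 639.9 × 0.887 × (134.7 − 30.7)
q = 639.9 × 0.887 × 104.0 = 59030 J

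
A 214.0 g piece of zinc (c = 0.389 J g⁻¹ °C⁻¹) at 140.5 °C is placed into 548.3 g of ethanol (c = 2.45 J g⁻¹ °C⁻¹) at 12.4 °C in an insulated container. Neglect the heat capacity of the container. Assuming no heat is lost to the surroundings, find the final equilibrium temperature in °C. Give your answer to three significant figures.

Heat lost by zinc = heat gained by ethanol.
(214.0)(0.389)(140.5 − T) = (548.3)(2.45)(T − 12.4)
83.246 (140.5 − T) = 1343.335 (T − 12.4)
11696 − 83.246 T = 1343.335 T − 16657
28353 = 1426.581 T
T = 19.87 °C

T_f = 19.9 °C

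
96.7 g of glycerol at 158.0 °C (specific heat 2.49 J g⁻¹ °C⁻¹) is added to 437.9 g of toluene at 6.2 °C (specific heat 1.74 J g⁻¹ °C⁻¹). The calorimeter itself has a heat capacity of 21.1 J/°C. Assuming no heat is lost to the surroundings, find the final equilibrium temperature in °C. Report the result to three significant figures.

Heat lost by glycerol = heat gained by toluene + calorimeter.
(96.7)(2.49)(158.0 − T) = [(437.9)(1.74) + 21.1](T − 6.2)
240.783 (158.0 − T) = 783.046 (T − 6.2)
38044 − 240.783 T = 783.046 T − 4854.9
42898.9 = 1023.829 T
T = 41.90 °C

T_f = 41.9 °C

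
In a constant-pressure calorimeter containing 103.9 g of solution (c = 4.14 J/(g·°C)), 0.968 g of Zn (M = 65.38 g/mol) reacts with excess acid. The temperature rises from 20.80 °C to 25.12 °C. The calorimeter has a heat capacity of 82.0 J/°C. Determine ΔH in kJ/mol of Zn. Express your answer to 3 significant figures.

ΔH = -149 kJ/mol

|ΔT| = |25.12 − 20.80| = 4.32 °C
|q_surr| = (103.9 × 4.14 + 82.0) × 4.32 = 512.146 × 4.32 = 2212 J
n(Zn) = 0.968 / 65.38 = 0.01481 mol
Temperature rose, so q_rxn = −|q_surr| = -2.212 kJ
ΔH = q_rxn / n = -149.4 kJ/mol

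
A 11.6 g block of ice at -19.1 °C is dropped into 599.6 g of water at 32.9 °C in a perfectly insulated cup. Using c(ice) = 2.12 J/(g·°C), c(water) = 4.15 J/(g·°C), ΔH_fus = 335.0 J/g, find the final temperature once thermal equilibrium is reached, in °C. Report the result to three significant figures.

T_f = 30.6 °C

Heat to bring ice to 0 °C and melt it: q₁ = 11.6×2.12×19.1 + 11.6×335.0 = 4355.7 J
Heat the water can supply cooling to 0 °C: 599.6×4.15×32.9 = 81866.4 J > q₁, so all ice melts.
Energy balance: 599.6×4.15×(32.9 − T) = 4355.7 + 11.6×4.15×(T − 0)
2488.34(32.9 − T) = 4355.7 + 48.14 T
81866.4 − 4355.7 = 2536.48 T
T = 77510.7 / 2536.48 = 30.56 °C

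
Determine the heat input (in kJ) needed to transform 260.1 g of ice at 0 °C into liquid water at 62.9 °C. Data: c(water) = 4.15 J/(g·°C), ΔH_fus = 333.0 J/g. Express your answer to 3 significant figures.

q1 (melt at 0 °C): 260.1 × 333.0 = 86613 J
q2 (heat water 0.0→62.9 °C): 260.1 × 4.15 × 62.9 = 67895 J
Total: 86613 + 67895 = 154508 J = 155 kJ

q = 155 kJ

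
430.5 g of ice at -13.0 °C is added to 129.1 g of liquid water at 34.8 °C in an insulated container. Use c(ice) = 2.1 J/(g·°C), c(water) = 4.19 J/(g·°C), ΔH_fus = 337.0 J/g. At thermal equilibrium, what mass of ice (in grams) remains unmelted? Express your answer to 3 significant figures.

m_ice remaining = 410 g

Heat to warm all ice to 0 °C: 430.5×2.1×13.0 = 11753 J
Heat released by water cooling to 0 °C: 129.1×4.19×34.8 = 18824 J
18824 J < 11753 + 430.5×337.0 = 156831.5 J, so not all ice melts; final T = 0 °C.
Heat left for melting: 18824 − 11753 = 7071 J
Mass melted = 7071 / 337.0 = 20.98 g
Ice remaining = 430.5 − 20.98 = 409.52 g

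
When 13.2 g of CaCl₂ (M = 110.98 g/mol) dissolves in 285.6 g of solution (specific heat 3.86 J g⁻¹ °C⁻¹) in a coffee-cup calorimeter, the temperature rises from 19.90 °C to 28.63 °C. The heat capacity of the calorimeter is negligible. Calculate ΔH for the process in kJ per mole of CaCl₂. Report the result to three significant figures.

ΔH = -80.9 kJ/mol

|ΔT| = |28.63 − 19.90| = 8.73 °C
|q_surr| = (285.6 × 3.86) × 8.73 = 1102.416 × 8.73 = 9624 J
n(CaCl₂) = 13.2 / 110.98 = 0.1189 mol
Temperature rose, so q_rxn = −|q_surr| = -9.624 kJ
ΔH = q_rxn / n = -80.94 kJ/mol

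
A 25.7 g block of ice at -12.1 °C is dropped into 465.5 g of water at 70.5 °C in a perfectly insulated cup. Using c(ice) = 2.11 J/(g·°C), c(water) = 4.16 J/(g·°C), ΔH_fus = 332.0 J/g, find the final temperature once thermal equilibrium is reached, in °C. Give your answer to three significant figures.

Heat to bring ice to 0 °C and melt it: q₁ = 25.7×2.11×12.1 + 25.7×332.0 = 9188.5 J
Heat the water can supply cooling to 0 °C: 465.5×4.16×70.5 = 136522 J > q₁, so all ice melts.
Energy balance: 465.5×4.16×(70.5 − T) = 9188.5 + 25.7×4.16×(T − 0)
1936.48(70.5 − T) = 9188.5 + 106.912 T
136522 − 9188.5 = 2043.392 T
T = 127333.5 / 2043.392 = 62.31 °C

T_f = 62.3 °C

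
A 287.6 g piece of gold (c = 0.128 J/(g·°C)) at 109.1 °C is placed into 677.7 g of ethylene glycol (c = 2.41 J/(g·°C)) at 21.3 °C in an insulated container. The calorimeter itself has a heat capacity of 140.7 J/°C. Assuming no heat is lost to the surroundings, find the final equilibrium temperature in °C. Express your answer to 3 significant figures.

Heat lost by gold = heat gained by ethylene glycol + calorimeter.
(287.6)(0.128)(109.1 − T) = [(677.7)(2.41) + 140.7](T − 21.3)
36.8128 (109.1 − T) = 1773.957 (T − 21.3)
4016.3 − 36.8128 T = 1773.957 T − 37785
41801.3 = 1810.7698 T
T = 23.08 °C

T_f = 23.1 °C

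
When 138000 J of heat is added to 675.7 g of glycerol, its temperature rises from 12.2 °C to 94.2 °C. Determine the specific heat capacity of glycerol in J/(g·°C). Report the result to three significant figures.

c = 2.49 J/(g·°C)

c = q / (m ΔT) = 138000 / (675.7 × 82.0)
c = 138000 / 55407.4 = 2.49 J/(g·°C)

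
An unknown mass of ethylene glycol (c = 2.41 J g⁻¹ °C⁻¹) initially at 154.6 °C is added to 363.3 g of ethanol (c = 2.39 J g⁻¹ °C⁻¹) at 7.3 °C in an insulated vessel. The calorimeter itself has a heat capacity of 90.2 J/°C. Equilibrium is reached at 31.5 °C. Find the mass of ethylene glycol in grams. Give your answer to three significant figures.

m = 78.2 g

q_gained = (363.3 × 2.39 + 90.2) × (31.5 − 7.3) = 23200 J
q_lost = m × 2.41 × (154.6 − 31.5) = 296.671 m
m = 23200 / 296.671 = 78.2 g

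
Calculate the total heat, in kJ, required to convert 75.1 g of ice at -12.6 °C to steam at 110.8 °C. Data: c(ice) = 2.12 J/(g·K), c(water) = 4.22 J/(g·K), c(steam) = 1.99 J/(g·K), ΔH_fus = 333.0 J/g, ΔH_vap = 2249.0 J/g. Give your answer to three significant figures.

q1 (heat ice -12.6→0.0 °C): 75.1 × 2.12 × 12.6 = 2006 J
q2 (melt at 0 °C): 75.1 × 333.0 = 25008 J
q3 (heat water 0.0→100.0 °C): 75.1 × 4.22 × 100.0 = 31692 J
q4 (vaporize at 100 °C): 75.1 × 2249.0 = 168900 J
q5 (heat steam 100.0→110.8 °C): 75.1 × 1.99 × 10.8 = 1614 J
Total: 2006 + 25008 + 31692 + 168900 + 1614 = 229220 J = 229 kJ

q = 229 kJ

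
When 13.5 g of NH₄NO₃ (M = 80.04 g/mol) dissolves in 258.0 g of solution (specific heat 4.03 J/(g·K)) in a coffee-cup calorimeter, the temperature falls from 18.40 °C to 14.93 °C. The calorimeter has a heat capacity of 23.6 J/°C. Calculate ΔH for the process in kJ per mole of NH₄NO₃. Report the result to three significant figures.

|ΔT| = |14.93 − 18.40| = 3.47 °C
|q_surr| = (258.0 × 4.03 + 23.6) × 3.47 = 1063.34 × 3.47 = 3690 J
n(NH₄NO₃) = 13.5 / 80.04 = 0.1687 mol
Temperature fell, so q_rxn = +|q_surr| = 3.690 kJ
ΔH = q_rxn / n = 21.87 kJ/mol

ΔH = 21.9 kJ/mol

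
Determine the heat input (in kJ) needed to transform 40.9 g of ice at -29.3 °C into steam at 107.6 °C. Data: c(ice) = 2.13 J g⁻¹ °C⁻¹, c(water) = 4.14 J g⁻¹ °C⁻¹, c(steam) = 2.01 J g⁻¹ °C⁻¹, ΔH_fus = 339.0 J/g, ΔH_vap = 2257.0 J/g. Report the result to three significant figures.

q1 (heat ice -29.3→0.0 °C): 40.9 × 2.13 × 29.3 = 2553 J
q2 (melt at 0 °C): 40.9 × 339.0 = 13865 J
q3 (heat water 0.0→100.0 °C): 40.9 × 4.14 × 100.0 = 16933 J
q4 (vaporize at 100 °C): 40.9 × 2257.0 = 92311 J
q5 (heat steam 100.0→107.6 °C): 40.9 × 2.01 × 7.6 = 625 J
Total: 2553 + 13865 + 16933 + 92311 + 625 = 126287 J = 126 kJ

q = 126 kJ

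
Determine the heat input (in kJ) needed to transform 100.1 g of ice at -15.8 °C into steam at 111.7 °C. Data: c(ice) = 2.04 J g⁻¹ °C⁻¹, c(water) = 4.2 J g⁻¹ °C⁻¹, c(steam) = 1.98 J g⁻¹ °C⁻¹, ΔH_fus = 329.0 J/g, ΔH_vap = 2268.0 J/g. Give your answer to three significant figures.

q = 308 kJ

q1 (heat ice -15.8→0.0 °C): 100.1 × 2.04 × 15.8 = 3226 J
q2 (melt at 0 °C): 100.1 × 329.0 = 32933 J
q3 (heat water 0.0→100.0 °C): 100.1 × 4.2 × 100.0 = 42042 J
q4 (vaporize at 100 °C): 100.1 × 2268.0 = 227027 J
q5 (heat steam 100.0→111.7 °C): 100.1 × 1.98 × 11.7 = 2319 J
Total: 3226 + 32933 + 42042 + 227027 + 2319 = 307547 J = 308 kJ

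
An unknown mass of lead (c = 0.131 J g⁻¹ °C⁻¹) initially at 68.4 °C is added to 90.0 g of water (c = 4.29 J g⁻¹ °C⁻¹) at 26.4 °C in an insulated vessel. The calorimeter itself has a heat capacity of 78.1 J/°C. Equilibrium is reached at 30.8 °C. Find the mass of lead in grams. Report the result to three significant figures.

q_gained = (90.0 × 4.29 + 78.1) × (30.8 − 26.4) = 2042 J
q_lost = m × 0.131 × (68.4 − 30.8) = 4.9256 m
m = 2042 / 4.9256 = 415 g

m = 415 g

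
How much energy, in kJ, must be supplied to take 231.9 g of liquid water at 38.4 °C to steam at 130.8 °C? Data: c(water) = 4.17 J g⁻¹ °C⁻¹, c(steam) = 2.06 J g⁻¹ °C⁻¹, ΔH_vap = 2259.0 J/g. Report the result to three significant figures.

q1 (heat water 38.4→100.0 °C): 231.9 × 4.17 × 61.6 = 59569 J
q2 (vaporize at 100 °C): 231.9 × 2259.0 = 523862 J
q3 (heat steam 100.0→130.8 °C): 231.9 × 2.06 × 30.8 = 14714 J
Total: 59569 + 523862 + 14714 = 598145 J = 598 kJ

q = 598 kJ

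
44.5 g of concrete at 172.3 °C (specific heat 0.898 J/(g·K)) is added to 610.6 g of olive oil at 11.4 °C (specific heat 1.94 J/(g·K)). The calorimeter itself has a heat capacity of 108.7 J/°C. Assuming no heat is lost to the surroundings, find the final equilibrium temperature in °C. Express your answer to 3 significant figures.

T_f = 16.2 °C

Heat lost by concrete = heat gained by olive oil + calorimeter.
(44.5)(0.898)(172.3 − T) = [(610.6)(1.94) + 108.7](T − 11.4)
39.961 (172.3 − T) = 1293.264 (T − 11.4)
6885.3 − 39.961 T = 1293.264 T − 14743
21628.3 = 1333.225 T
T = 16.22 °C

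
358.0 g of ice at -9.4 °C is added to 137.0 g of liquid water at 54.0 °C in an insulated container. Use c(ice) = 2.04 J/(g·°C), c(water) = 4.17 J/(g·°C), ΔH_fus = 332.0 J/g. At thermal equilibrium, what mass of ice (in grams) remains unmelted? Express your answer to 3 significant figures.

m_ice remaining = 286 g

Heat to warm all ice to 0 °C: 358.0×2.04×9.4 = 6865.0 J
Heat released by water cooling to 0 °C: 137.0×4.17×54.0 = 30850 J
30850 J < 6865.0 + 358.0×332.0 = 125721.0 J, so not all ice melts; final T = 0 °C.
Heat left for melting: 30850 − 6865.0 = 23985.0 J
Mass melted = 23985.0 / 332.0 = 72.24 g
Ice remaining = 358.0 − 72.24 = 285.76 g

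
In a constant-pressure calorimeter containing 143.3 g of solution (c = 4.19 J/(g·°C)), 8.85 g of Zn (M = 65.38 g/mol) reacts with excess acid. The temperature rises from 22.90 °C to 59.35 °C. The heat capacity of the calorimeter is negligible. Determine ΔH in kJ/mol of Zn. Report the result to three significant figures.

|ΔT| = |59.35 − 22.90| = 36.45 °C
|q_surr| = (143.3 × 4.19) × 36.45 = 600.427 × 36.45 = 21890 J
n(Zn) = 8.85 / 65.38 = 0.1354 mol
Temperature rose, so q_rxn = −|q_surr| = -21.89 kJ
ΔH = q_rxn / n = -161.7 kJ/mol

ΔH = -162 kJ/mol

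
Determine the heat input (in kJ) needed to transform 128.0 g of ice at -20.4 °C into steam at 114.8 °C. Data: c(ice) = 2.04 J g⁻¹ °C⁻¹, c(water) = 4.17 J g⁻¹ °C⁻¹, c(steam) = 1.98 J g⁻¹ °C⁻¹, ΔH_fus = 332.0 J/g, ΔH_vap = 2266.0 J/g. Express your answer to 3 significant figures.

q1 (heat ice -20.4→0.0 °C): 128.0 × 2.04 × 20.4 = 5327 J
q2 (melt at 0 °C): 128.0 × 332.0 = 42496 J
q3 (heat water 0.0→100.0 °C): 128.0 × 4.17 × 100.0 = 53376 J
q4 (vaporize at 100 °C): 128.0 × 2266.0 = 290048 J
q5 (heat steam 100.0→114.8 °C): 128.0 × 1.98 × 14.8 = 3751 J
Total: 5327 + 42496 + 53376 + 290048 + 3751 = 394998 J = 395 kJ

q = 395 kJ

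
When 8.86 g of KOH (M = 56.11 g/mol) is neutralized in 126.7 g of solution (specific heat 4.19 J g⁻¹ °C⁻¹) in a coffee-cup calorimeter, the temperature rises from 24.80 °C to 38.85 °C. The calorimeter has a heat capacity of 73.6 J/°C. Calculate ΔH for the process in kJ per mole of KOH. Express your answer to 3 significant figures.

|ΔT| = |38.85 − 24.80| = 14.05 °C
|q_surr| = (126.7 × 4.19 + 73.6) × 14.05 = 604.473 × 14.05 = 8493 J
n(KOH) = 8.86 / 56.11 = 0.1579 mol
Temperature rose, so q_rxn = −|q_surr| = -8.493 kJ
ΔH = q_rxn / n = -53.79 kJ/mol

ΔH = -53.8 kJ/mol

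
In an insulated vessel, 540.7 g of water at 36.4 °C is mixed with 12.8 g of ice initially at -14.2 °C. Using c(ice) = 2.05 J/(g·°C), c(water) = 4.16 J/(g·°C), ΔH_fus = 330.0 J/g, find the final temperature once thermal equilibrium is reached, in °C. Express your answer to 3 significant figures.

Heat to bring ice to 0 °C and melt it: q₁ = 12.8×2.05×14.2 + 12.8×330.0 = 4596.6 J
Heat the water can supply cooling to 0 °C: 540.7×4.16×36.4 = 81875.0 J > q₁, so all ice melts.
Energy balance: 540.7×4.16×(36.4 − T) = 4596.6 + 12.8×4.16×(T − 0)
2249.312(36.4 − T) = 4596.6 + 53.248 T
81875.0 − 4596.6 = 2302.560 T
T = 77278.4 / 2302.560 = 33.56 °C

T_f = 33.6 °C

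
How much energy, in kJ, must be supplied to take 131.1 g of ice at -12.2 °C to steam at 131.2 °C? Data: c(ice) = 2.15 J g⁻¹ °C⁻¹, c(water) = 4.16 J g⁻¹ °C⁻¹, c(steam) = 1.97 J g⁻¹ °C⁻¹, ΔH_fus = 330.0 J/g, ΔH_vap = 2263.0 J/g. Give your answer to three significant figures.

q1 (heat ice -12.2→0.0 °C): 131.1 × 2.15 × 12.2 = 3439 J
q2 (melt at 0 °C): 131.1 × 330.0 = 43263 J
q3 (heat water 0.0→100.0 °C): 131.1 × 4.16 × 100.0 = 54538 J
q4 (vaporize at 100 °C): 131.1 × 2263.0 = 296679 J
q5 (heat steam 100.0→131.2 °C): 131.1 × 1.97 × 31.2 = 8058 J
Total: 3439 + 43263 + 54538 + 296679 + 8058 = 405977 J = 406 kJ

q = 406 kJ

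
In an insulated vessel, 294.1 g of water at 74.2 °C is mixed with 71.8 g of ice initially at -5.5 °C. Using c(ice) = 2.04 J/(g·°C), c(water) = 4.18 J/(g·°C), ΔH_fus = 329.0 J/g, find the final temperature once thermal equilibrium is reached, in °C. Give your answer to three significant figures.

T_f = 43.7 °C

Heat to bring ice to 0 °C and melt it: q₁ = 71.8×2.04×5.5 + 71.8×329.0 = 24428 J
Heat the water can supply cooling to 0 °C: 294.1×4.18×74.2 = 91216.9 J > q₁, so all ice melts.
Energy balance: 294.1×4.18×(74.2 − T) = 24428 + 71.8×4.18×(T − 0)
1229.338(74.2 − T) = 24428 + 300.124 T
91216.9 − 24428 = 1529.462 T
T = 66788.9 / 1529.462 = 43.67 °C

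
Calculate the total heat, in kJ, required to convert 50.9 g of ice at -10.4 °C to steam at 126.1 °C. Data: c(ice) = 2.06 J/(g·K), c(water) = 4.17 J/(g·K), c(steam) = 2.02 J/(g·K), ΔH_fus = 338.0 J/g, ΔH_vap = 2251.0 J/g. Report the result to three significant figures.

q1 (heat ice -10.4→0.0 °C): 50.9 × 2.06 × 10.4 = 1090 J
q2 (melt at 0 °C): 50.9 × 338.0 = 17204 J
q3 (heat water 0.0→100.0 °C): 50.9 × 4.17 × 100.0 = 21225 J
q4 (vaporize at 100 °C): 50.9 × 2251.0 = 114576 J
q5 (heat steam 100.0→126.1 °C): 50.9 × 2.02 × 26.1 = 2684 J
Total: 1090 + 17204 + 21225 + 114576 + 2684 = 156779 J = 157 kJ

q = 157 kJ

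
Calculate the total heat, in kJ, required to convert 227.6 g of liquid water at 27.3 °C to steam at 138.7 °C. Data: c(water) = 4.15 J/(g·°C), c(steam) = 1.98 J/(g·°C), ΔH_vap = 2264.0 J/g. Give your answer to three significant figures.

q1 (heat water 27.3→100.0 °C): 227.6 × 4.15 × 72.7 = 68668 J
q2 (vaporize at 100 °C): 227.6 × 2264.0 = 515286 J
q3 (heat steam 100.0→138.7 °C): 227.6 × 1.98 × 38.7 = 17440 J
Total: 68668 + 515286 + 17440 = 601394 J = 601 kJ

q = 601 kJ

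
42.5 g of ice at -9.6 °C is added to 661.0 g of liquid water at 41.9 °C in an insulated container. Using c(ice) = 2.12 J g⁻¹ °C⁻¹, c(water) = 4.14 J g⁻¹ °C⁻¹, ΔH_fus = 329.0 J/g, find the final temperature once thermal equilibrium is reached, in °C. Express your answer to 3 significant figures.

Heat to bring ice to 0 °C and melt it: q₁ = 42.5×2.12×9.6 + 42.5×329.0 = 14847 J
Heat the water can supply cooling to 0 °C: 661.0×4.14×41.9 = 114661 J > q₁, so all ice melts.
Energy balance: 661.0×4.14×(41.9 − T) = 14847 + 42.5×4.14×(T − 0)
2736.54(41.9 − T) = 14847 + 175.95 T
114661 − 14847 = 2912.49 T
T = 99814 / 2912.49 = 34.27 °C

T_f = 34.3 °C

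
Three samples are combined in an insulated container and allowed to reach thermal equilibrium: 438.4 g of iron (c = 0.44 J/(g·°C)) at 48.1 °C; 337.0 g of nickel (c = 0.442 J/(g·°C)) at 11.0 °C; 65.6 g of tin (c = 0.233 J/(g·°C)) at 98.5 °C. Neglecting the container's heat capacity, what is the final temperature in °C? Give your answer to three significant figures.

Σ mᵢcᵢ(T − Tᵢ) = 0  ⇒  T = Σ mᵢcᵢTᵢ / Σ mᵢcᵢ
Σ mᵢcᵢ = 438.4×0.44 + 337.0×0.442 + 65.6×0.233 = 357.1348
Σ mᵢcᵢTᵢ = 192.896×48.1 + 148.954×11.0 + 15.2848×98.5 = 12422
T = 12422 / 357.1348 = 34.78 °C

T_f = 34.8 °C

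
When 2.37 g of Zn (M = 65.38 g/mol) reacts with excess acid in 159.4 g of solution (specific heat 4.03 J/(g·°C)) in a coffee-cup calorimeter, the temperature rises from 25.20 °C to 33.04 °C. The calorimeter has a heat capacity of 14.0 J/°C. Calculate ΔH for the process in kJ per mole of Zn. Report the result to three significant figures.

ΔH = -142 kJ/mol

|ΔT| = |33.04 − 25.20| = 7.84 °C
|q_surr| = (159.4 × 4.03 + 14.0) × 7.84 = 656.382 × 7.84 = 5146 J
n(Zn) = 2.37 / 65.38 = 0.03625 mol
Temperature rose, so q_rxn = −|q_surr| = -5.146 kJ
ΔH = q_rxn / n = -142.0 kJ/mol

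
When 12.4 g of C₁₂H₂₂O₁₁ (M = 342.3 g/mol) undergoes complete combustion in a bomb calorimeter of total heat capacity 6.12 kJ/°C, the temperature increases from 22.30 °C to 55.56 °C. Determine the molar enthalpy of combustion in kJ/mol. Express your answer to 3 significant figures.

ΔT = 55.56 − 22.30 = 33.26 °C
q_cal = C_cal × ΔT = 6.12 × 33.26 = 203.5512 kJ
n = 12.4 / 342.3 = 0.03623 mol
q_rxn = −q_cal = -203.5512 kJ
ΔH = -203.5512 / 0.03623 = -5618 kJ/mol

ΔH = -5620 kJ/mol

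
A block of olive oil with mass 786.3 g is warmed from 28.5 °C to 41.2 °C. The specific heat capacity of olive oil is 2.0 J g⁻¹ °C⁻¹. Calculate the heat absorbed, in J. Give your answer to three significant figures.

q = 20000 J

q = m c ΔT = 786.3 × 2.0 × (41.2 − 28.5)
q = 786.3 × 2.0 × 12.7 = 19970 J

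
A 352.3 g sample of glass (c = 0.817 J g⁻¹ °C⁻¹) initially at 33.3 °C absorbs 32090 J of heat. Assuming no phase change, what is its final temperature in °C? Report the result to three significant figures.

ΔT = q / (m c) = 32090 / (352.3 × 0.817) = 111.5 °C
T_f = 33.3 + 111.5 = 144.8 °C

T_f = 145 °C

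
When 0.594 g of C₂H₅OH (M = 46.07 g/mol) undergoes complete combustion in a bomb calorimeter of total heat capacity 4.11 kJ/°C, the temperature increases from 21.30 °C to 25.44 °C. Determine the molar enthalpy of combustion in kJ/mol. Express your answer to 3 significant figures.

ΔT = 25.44 − 21.30 = 4.14 °C
q_cal = C_cal × ΔT = 4.11 × 4.14 = 17.0154 kJ
n = 0.594 / 46.07 = 0.01289 mol
q_rxn = −q_cal = -17.0154 kJ
ΔH = -17.0154 / 0.01289 = -1320 kJ/mol

ΔH = -1320 kJ/mol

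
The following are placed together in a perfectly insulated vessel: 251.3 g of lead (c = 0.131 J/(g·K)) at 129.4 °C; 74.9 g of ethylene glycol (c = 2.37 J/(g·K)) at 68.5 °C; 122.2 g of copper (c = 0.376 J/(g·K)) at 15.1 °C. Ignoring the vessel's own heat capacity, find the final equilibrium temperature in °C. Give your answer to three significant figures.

T_f = 66.7 °C

Σ mᵢcᵢ(T − Tᵢ) = 0  ⇒  T = Σ mᵢcᵢTᵢ / Σ mᵢcᵢ
Σ mᵢcᵢ = 251.3×0.131 + 74.9×2.37 + 122.2×0.376 = 256.3805
Σ mᵢcᵢTᵢ = 32.9203×129.4 + 177.513×68.5 + 45.9472×15.1 = 17113
T = 17113 / 256.3805 = 66.748 °C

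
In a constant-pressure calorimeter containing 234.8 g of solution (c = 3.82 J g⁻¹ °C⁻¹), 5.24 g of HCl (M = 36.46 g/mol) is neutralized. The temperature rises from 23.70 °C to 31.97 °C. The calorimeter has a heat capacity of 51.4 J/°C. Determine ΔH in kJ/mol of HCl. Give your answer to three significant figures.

|ΔT| = |31.97 − 23.70| = 8.27 °C
|q_surr| = (234.8 × 3.82 + 51.4) × 8.27 = 948.336 × 8.27 = 7843 J
n(HCl) = 5.24 / 36.46 = 0.1437 mol
Temperature rose, so q_rxn = −|q_surr| = -7.843 kJ
ΔH = q_rxn / n = -54.58 kJ/mol

ΔH = -54.6 kJ/mol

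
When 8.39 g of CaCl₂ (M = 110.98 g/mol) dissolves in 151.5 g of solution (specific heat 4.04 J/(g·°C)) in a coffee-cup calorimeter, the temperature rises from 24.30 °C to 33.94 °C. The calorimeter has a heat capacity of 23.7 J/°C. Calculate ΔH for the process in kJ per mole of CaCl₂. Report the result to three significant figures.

|ΔT| = |33.94 − 24.30| = 9.64 °C
|q_surr| = (151.5 × 4.04 + 23.7) × 9.64 = 635.76 × 9.64 = 6129 J
n(CaCl₂) = 8.39 / 110.98 = 0.07560 mol
Temperature rose, so q_rxn = −|q_surr| = -6.129 kJ
ΔH = q_rxn / n = -81.07 kJ/mol

ΔH = -81.1 kJ/mol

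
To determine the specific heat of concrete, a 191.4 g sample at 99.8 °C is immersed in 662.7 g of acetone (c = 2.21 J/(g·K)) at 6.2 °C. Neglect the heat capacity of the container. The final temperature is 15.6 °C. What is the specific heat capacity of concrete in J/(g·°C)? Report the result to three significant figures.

q_gained = (662.7 × 2.21) × (15.6 − 6.2) = 13770 J
q_lost = 191.4 × c × (99.8 − 15.6) = 16115.88 c
Set equal: c = 13770 / 16115.88 = 0.854 J/(g·°C)

c = 0.854 J/(g·°C)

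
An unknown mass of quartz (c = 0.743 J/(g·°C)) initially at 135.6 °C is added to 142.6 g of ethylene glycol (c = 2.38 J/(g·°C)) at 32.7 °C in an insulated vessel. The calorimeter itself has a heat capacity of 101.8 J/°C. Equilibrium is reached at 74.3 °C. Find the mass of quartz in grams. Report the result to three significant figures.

m = 403 g

q_gained = (142.6 × 2.38 + 101.8) × (74.3 − 32.7) = 18350 J
q_lost = m × 0.743 × (135.6 − 74.3) = 45.5459 m
m = 18350 / 45.5459 = 403 g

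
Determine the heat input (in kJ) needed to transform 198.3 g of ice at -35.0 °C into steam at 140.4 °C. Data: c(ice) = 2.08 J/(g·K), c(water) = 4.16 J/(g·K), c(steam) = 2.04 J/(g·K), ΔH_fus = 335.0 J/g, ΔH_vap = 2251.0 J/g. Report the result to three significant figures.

q = 626 kJ

q1 (heat ice -35.0→0.0 °C): 198.3 × 2.08 × 35.0 = 14436 J
q2 (melt at 0 °C): 198.3 × 335.0 = 66431 J
q3 (heat water 0.0→100.0 °C): 198.3 × 4.16 × 100.0 = 82493 J
q4 (vaporize at 100 °C): 198.3 × 2251.0 = 446373 J
q5 (heat steam 100.0→140.4 °C): 198.3 × 2.04 × 40.4 = 16343 J
Total: 14436 + 66431 + 82493 + 446373 + 16343 = 626076 J = 626 kJ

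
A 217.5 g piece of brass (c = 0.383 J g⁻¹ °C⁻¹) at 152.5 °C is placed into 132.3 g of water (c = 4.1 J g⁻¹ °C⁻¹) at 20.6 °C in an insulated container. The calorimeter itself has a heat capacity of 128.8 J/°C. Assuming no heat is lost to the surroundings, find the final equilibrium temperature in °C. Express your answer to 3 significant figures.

Heat lost by brass = heat gained by water + calorimeter.
(217.5)(0.383)(152.5 − T) = [(132.3)(4.1) + 128.8](T − 20.6)
83.3025 (152.5 − T) = 671.23 (T − 20.6)
12704 − 83.3025 T = 671.23 T − 13827
26531 = 754.5325 T
T = 35.16 °C

T_f = 35.2 °C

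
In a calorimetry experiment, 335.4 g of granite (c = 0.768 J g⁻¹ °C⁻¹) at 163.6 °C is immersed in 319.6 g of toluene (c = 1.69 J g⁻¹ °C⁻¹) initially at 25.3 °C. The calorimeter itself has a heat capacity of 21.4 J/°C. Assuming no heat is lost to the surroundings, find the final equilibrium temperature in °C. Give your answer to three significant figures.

T_f = 68.8 °C

Heat lost by granite = heat gained by toluene + calorimeter.
(335.4)(0.768)(163.6 − T) = [(319.6)(1.69) + 21.4](T − 25.3)
257.5872 (163.6 − T) = 561.524 (T − 25.3)
42141 − 257.5872 T = 561.524 T − 14207
56348 = 819.1112 T
T = 68.79 °C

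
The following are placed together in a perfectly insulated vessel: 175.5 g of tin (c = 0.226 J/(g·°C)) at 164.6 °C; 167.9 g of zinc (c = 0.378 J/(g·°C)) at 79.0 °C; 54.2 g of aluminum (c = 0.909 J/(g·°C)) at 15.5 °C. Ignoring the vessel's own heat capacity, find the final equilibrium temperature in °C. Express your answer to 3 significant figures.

Σ mᵢcᵢ(T − Tᵢ) = 0  ⇒  T = Σ mᵢcᵢTᵢ / Σ mᵢcᵢ
Σ mᵢcᵢ = 175.5×0.226 + 167.9×0.378 + 54.2×0.909 = 152.3970
Σ mᵢcᵢTᵢ = 39.663×164.6 + 63.4662×79.0 + 49.2678×15.5 = 12306
T = 12306 / 152.3970 = 80.7496 °C

T_f = 80.7 °C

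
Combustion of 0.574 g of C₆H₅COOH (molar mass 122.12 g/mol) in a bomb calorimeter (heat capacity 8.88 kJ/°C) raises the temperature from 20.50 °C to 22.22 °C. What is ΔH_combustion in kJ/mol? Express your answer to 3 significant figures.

ΔH = -3250 kJ/mol

ΔT = 22.22 − 20.50 = 1.72 °C
q_cal = C_cal × ΔT = 8.88 × 1.72 = 15.2736 kJ
n = 0.574 / 122.12 = 0.004700 mol
q_rxn = −q_cal = -15.2736 kJ
ΔH = -15.2736 / 0.004700 = -3250 kJ/mol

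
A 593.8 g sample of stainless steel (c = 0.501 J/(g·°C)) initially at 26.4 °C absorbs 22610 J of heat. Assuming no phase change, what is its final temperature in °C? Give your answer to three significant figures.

T_f = 102 °C

ΔT = q / (m c) = 22610 / (593.8 × 0.501) = 76.00 °C
T_f = 26.4 + 76.00 = 102.40 °C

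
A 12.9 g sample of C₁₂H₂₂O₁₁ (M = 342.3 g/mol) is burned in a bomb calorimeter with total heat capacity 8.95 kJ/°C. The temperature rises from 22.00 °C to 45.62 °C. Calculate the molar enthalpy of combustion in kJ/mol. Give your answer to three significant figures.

ΔT = 45.62 − 22.00 = 23.62 °C
q_cal = C_cal × ΔT = 8.95 × 23.62 = 211.399 kJ
n = 12.9 / 342.3 = 0.03769 mol
q_rxn = −q_cal = -211.399 kJ
ΔH = -211.399 / 0.03769 = -5609 kJ/mol

ΔH = -5610 kJ/mol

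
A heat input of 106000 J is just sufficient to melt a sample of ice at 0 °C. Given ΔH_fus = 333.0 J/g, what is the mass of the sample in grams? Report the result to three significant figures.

m = q / ΔH_fus = 106000 J / 333.0 J/g = 318 g

m = 318 g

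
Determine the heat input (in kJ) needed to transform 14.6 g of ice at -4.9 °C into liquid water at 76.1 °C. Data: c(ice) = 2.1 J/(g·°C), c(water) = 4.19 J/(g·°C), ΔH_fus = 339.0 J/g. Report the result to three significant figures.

q = 9.75 kJ

q1 (heat ice -4.9→0.0 °C): 14.6 × 2.1 × 4.9 = 150 J
q2 (melt at 0 °C): 14.6 × 339.0 = 4949 J
q3 (heat water 0.0→76.1 °C): 14.6 × 4.19 × 76.1 = 4655 J
Total: 150 + 4949 + 4655 = 9754 J = 9.75 kJ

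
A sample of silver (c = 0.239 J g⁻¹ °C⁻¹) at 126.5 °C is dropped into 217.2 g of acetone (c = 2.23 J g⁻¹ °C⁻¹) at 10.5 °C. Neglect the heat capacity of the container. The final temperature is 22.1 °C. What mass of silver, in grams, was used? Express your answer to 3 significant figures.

m = 225 g

q_gained = (217.2 × 2.23) × (22.1 − 10.5) = 5619 J
q_lost = m × 0.239 × (126.5 − 22.1) = 24.9516 m
m = 5619 / 24.9516 = 225 g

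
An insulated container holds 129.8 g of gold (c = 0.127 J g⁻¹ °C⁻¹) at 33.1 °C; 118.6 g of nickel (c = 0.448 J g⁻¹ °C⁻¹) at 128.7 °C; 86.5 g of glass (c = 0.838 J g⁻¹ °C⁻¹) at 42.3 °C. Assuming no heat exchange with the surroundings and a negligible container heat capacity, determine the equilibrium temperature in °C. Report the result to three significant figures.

T_f = 73.5 °C

Σ mᵢcᵢ(T − Tᵢ) = 0  ⇒  T = Σ mᵢcᵢTᵢ / Σ mᵢcᵢ
Σ mᵢcᵢ = 129.8×0.127 + 118.6×0.448 + 86.5×0.838 = 142.1044
Σ mᵢcᵢTᵢ = 16.4846×33.1 + 53.1328×128.7 + 72.487×42.3 = 10450
T = 10450 / 142.1044 = 73.54 °C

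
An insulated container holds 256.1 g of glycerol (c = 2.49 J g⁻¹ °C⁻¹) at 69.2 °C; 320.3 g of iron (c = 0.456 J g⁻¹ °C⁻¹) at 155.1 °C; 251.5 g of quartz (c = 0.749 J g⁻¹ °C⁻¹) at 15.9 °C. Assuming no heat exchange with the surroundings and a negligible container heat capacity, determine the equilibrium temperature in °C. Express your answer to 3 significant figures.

Σ mᵢcᵢ(T − Tᵢ) = 0  ⇒  T = Σ mᵢcᵢTᵢ / Σ mᵢcᵢ
Σ mᵢcᵢ = 256.1×2.49 + 320.3×0.456 + 251.5×0.749 = 972.1193
Σ mᵢcᵢTᵢ = 637.689×69.2 + 146.0568×155.1 + 188.3735×15.9 = 69777
T = 69777 / 972.1193 = 71.78 °C

T_f = 71.8 °C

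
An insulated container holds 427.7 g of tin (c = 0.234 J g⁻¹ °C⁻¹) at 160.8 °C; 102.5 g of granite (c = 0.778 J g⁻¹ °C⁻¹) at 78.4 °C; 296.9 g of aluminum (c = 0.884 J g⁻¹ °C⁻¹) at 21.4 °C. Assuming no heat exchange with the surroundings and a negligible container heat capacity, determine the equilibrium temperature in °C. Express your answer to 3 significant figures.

Σ mᵢcᵢ(T − Tᵢ) = 0  ⇒  T = Σ mᵢcᵢTᵢ / Σ mᵢcᵢ
Σ mᵢcᵢ = 427.7×0.234 + 102.5×0.778 + 296.9×0.884 = 442.2864
Σ mᵢcᵢTᵢ = 100.0818×160.8 + 79.745×78.4 + 262.4596×21.4 = 27962
T = 27962 / 442.2864 = 63.22 °C

T_f = 63.2 °C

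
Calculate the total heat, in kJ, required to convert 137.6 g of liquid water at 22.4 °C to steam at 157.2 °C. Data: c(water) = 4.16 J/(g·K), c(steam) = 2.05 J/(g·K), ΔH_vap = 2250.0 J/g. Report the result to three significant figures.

q = 370 kJ

q1 (heat water 22.4→100.0 °C): 137.6 × 4.16 × 77.6 = 44419 J
q2 (vaporize at 100 °C): 137.6 × 2250.0 = 309600 J
q3 (heat steam 100.0→157.2 °C): 137.6 × 2.05 × 57.2 = 16135 J
Total: 44419 + 309600 + 16135 = 370154 J = 370 kJ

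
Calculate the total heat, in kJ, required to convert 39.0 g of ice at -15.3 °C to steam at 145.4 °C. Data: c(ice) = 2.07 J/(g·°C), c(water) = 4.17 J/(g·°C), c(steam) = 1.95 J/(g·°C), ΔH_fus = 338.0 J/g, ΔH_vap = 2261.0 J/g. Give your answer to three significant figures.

q1 (heat ice -15.3→0.0 °C): 39.0 × 2.07 × 15.3 = 1235 J
q2 (melt at 0 °C): 39.0 × 338.0 = 13182 J
q3 (heat water 0.0→100.0 °C): 39.0 × 4.17 × 100.0 = 16263 J
q4 (vaporize at 100 °C): 39.0 × 2261.0 = 88179 J
q5 (heat steam 100.0→145.4 °C): 39.0 × 1.95 × 45.4 = 3453 J
Total: 1235 + 13182 + 16263 + 88179 + 3453 = 122312 J = 122 kJ

q = 122 kJ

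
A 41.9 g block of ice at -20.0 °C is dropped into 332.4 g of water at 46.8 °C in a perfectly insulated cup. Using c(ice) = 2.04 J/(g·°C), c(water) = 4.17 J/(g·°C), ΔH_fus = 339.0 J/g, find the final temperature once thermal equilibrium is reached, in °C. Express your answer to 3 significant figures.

Heat to bring ice to 0 °C and melt it: q₁ = 41.9×2.04×20.0 + 41.9×339.0 = 15914 J
Heat the water can supply cooling to 0 °C: 332.4×4.17×46.8 = 64869.9 J > q₁, so all ice melts.
Energy balance: 332.4×4.17×(46.8 − T) = 15914 + 41.9×4.17×(T − 0)
1386.108(46.8 − T) = 15914 + 174.723 T
64869.9 − 15914 = 1560.831 T
T = 48955.9 / 1560.831 = 31.37 °C

T_f = 31.4 °C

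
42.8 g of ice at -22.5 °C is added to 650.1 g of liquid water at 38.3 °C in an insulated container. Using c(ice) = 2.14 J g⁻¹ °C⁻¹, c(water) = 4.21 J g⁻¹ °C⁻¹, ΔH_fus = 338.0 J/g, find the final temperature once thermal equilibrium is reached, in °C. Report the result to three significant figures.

T_f = 30.3 °C

Heat to bring ice to 0 °C and melt it: q₁ = 42.8×2.14×22.5 + 42.8×338.0 = 16527 J
Heat the water can supply cooling to 0 °C: 650.1×4.21×38.3 = 104824 J > q₁, so all ice melts.
Energy balance: 650.1×4.21×(38.3 − T) = 16527 + 42.8×4.21×(T − 0)
2736.921(38.3 − T) = 16527 + 180.188 T
104824 − 16527 = 2917.109 T
T = 88297 / 2917.109 = 30.27 °C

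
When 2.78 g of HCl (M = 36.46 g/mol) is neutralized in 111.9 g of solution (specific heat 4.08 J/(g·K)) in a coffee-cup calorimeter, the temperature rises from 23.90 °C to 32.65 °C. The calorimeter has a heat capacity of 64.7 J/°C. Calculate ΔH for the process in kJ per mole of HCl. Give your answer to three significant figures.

|ΔT| = |32.65 − 23.90| = 8.75 °C
|q_surr| = (111.9 × 4.08 + 64.7) × 8.75 = 521.252 × 8.75 = 4561 J
n(HCl) = 2.78 / 36.46 = 0.07625 mol
Temperature rose, so q_rxn = −|q_surr| = -4.561 kJ
ΔH = q_rxn / n = -59.82 kJ/mol

ΔH = -59.8 kJ/mol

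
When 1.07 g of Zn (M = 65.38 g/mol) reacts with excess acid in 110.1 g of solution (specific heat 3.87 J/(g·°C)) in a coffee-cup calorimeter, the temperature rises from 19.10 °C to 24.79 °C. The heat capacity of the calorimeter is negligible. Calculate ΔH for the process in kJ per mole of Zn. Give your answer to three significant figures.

|ΔT| = |24.79 − 19.10| = 5.69 °C
|q_surr| = (110.1 × 3.87) × 5.69 = 426.087 × 5.69 = 2424 J
n(Zn) = 1.07 / 65.38 = 0.01637 mol
Temperature rose, so q_rxn = −|q_surr| = -2.424 kJ
ΔH = q_rxn / n = -148.1 kJ/mol

ΔH = -148 kJ/mol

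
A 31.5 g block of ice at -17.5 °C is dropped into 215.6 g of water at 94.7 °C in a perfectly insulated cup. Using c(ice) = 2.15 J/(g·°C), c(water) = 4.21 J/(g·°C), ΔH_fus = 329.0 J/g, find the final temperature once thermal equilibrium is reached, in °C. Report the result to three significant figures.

T_f = 71.5 °C

Heat to bring ice to 0 °C and melt it: q₁ = 31.5×2.15×17.5 + 31.5×329.0 = 11549 J
Heat the water can supply cooling to 0 °C: 215.6×4.21×94.7 = 85956.9 J > q₁, so all ice melts.
Energy balance: 215.6×4.21×(94.7 − T) = 11549 + 31.5×4.21×(T − 0)
907.676(94.7 − T) = 11549 + 132.615 T
85956.9 − 11549 = 1040.291 T
T = 74407.9 / 1040.291 = 71.53 °C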